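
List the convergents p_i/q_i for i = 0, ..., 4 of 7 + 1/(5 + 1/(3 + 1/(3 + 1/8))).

7/1, 36/5, 115/16, 381/53, 3163/440

Using the convergent recurrence p_i = a_i*p_{i-1} + p_{i-2}, q_i = a_i*q_{i-1} + q_{i-2} with p_{-2}=0, p_{-1}=1, q_{-2}=1, q_{-1}=0:
  i=0: a_0=7, p_0 = 7*1 + 0 = 7, q_0 = 7*0 + 1 = 1.
  i=1: a_1=5, p_1 = 5*7 + 1 = 36, q_1 = 5*1 + 0 = 5.
  i=2: a_2=3, p_2 = 3*36 + 7 = 115, q_2 = 3*5 + 1 = 16.
  i=3: a_3=3, p_3 = 3*115 + 36 = 381, q_3 = 3*16 + 5 = 53.
  i=4: a_4=8, p_4 = 8*381 + 115 = 3163, q_4 = 8*53 + 16 = 440.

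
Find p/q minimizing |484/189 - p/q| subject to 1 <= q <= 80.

Expand x = 484/189 as a continued fraction with the Euclidean algorithm:
  484 = 2*189 + 106, so a_0 = 2.
  189 = 1*106 + 83, so a_1 = 1.
  106 = 1*83 + 23, so a_2 = 1.
  83 = 3*23 + 14, so a_3 = 3.
  23 = 1*14 + 9, so a_4 = 1.
  14 = 1*9 + 5, so a_5 = 1.
  9 = 1*5 + 4, so a_6 = 1.
  5 = 1*4 + 1, so a_7 = 1.
  4 = 4*1 + 0, so a_8 = 4.
so x = [2; 1, 1, 3, 1, 1, 1, 1, 4].
Convergents (p_i = a_i*p_{i-1} + p_{i-2}, q_i = a_i*q_{i-1} + q_{i-2} with p_{-2}=0, p_{-1}=1, q_{-2}=1, q_{-1}=0), until the denominator exceeds 80:
  i=0: a_0=2, p_0 = 2*1 + 0 = 2, q_0 = 2*0 + 1 = 1.
  i=1: a_1=1, p_1 = 1*2 + 1 = 3, q_1 = 1*1 + 0 = 1.
  i=2: a_2=1, p_2 = 1*3 + 2 = 5, q_2 = 1*1 + 1 = 2.
  i=3: a_3=3, p_3 = 3*5 + 3 = 18, q_3 = 3*2 + 1 = 7.
  i=4: a_4=1, p_4 = 1*18 + 5 = 23, q_4 = 1*7 + 2 = 9.
  i=5: a_5=1, p_5 = 1*23 + 18 = 41, q_5 = 1*9 + 7 = 16.
  i=6: a_6=1, p_6 = 1*41 + 23 = 64, q_6 = 1*16 + 9 = 25.
  i=7: a_7=1, p_7 = 1*64 + 41 = 105, q_7 = 1*25 + 16 = 41.
  i=8: a_8=4, p_8 = 4*105 + 64 = 484, q_8 = 4*41 + 25 = 189.
q_8 = 189 > 80, so the last convergent with denominator <= 80 is p_7/q_7 = 105/41.
The closest fraction with denominator <= 80 is either p_7/q_7 or the intermediate fraction (k*p_7 + p_6)/(k*q_7 + q_6) with the largest k >= 1 whose denominator stays <= 80; these approach x as k grows, and every other convergent or intermediate fraction in range is farther away.
Largest k: floor((80 - q_6)/q_7) = floor((80 - 25)/41) = 1.
That gives (1*105 + 64)/(1*41 + 25) = 169/66.
Compare the errors: |x - 105/41| = |484*41 - 105*189|/(189*41) = 1/7749, and |x - 169/66| = |484*66 - 169*189|/(189*66) = 3/12474.
Cross-multiplying, 1*12474 = 12474 < 23247 = 3*7749, so 1/7749 is smaller: the convergent 105/41 is closer to x than 169/66.

105/41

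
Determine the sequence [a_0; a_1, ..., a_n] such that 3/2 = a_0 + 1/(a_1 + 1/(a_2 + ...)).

[1; 2]

Run the Euclidean algorithm on 3 and 2; the successive quotients are the partial quotients a_0, a_1, ... (each step inverts the fractional part left over by the previous one):
  3 = 1*2 + 1, so a_0 = 1.
  2 = 2*1 + 0, so a_1 = 2.
The remainder reaches 0 after 2 divisions, so the expansion has 2 partial quotients, read off in order.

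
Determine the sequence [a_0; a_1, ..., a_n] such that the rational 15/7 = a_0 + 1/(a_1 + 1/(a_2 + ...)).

[2; 7]

Run the Euclidean algorithm on 15 and 7; the successive quotients are the partial quotients a_0, a_1, ... (each step inverts the fractional part left over by the previous one):
  15 = 2*7 + 1, so a_0 = 2.
  7 = 7*1 + 0, so a_1 = 7.
The remainder reaches 0 after 2 divisions, so the expansion has 2 partial quotients, read off in order.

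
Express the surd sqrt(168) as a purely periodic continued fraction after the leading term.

Write x_i = (sqrt(168) + m_i)/d_i with (m_0, d_0) = (0, 1). a_0 = floor(sqrt(168)) = 12, since 12^2 = 144 <= 168 < 169 = 13^2.
Iterate m_{i+1} = d_i*a_i - m_i, d_{i+1} = (168 - m_{i+1}^2)/d_i, a_{i+1} = floor((a_0 + m_{i+1})/d_{i+1}):
  m_1 = 1*12 - 0 = 12, d_1 = (168 - 12^2)/1 = 24/1 = 24, a_1 = floor((12 + 12)/24) = 1.
  m_2 = 24*1 - 12 = 12, d_2 = (168 - 12^2)/24 = 24/24 = 1, a_2 = floor((12 + 12)/1) = 24.
  m_3 = 1*24 - 12 = 12, d_3 = (168 - 12^2)/1 = 24/1 = 24: (m_3, d_3) = (m_1, d_1) = (12, 24), so from here the quotients repeat a_1, a_2; the period length is 2.
Hence the expansion of sqrt(168) is a_0 = 12 followed by the repeating block 1, 24 (period 2).

[12; (1, 24)]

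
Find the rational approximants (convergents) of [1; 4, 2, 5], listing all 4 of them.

1/1, 5/4, 11/9, 60/49

Using the convergent recurrence p_i = a_i*p_{i-1} + p_{i-2}, q_i = a_i*q_{i-1} + q_{i-2} with p_{-2}=0, p_{-1}=1, q_{-2}=1, q_{-1}=0:
  i=0: a_0=1, p_0 = 1*1 + 0 = 1, q_0 = 1*0 + 1 = 1.
  i=1: a_1=4, p_1 = 4*1 + 1 = 5, q_1 = 4*1 + 0 = 4.
  i=2: a_2=2, p_2 = 2*5 + 1 = 11, q_2 = 2*4 + 1 = 9.
  i=3: a_3=5, p_3 = 5*11 + 5 = 60, q_3 = 5*9 + 4 = 49.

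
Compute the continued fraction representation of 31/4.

[7; 1, 3]

Run the Euclidean algorithm on 31 and 4; the successive quotients are the partial quotients a_0, a_1, ... (each step inverts the fractional part left over by the previous one):
  31 = 7*4 + 3, so a_0 = 7.
  4 = 1*3 + 1, so a_1 = 1.
  3 = 3*1 + 0, so a_2 = 3.
The remainder reaches 0 after 3 divisions, so the expansion has 3 partial quotients, read off in order.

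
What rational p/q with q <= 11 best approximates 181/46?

Expand x = 181/46 as a continued fraction with the Euclidean algorithm:
  181 = 3*46 + 43, so a_0 = 3.
  46 = 1*43 + 3, so a_1 = 1.
  43 = 14*3 + 1, so a_2 = 14.
  3 = 3*1 + 0, so a_3 = 3.
so x = [3; 1, 14, 3].
Convergents (p_i = a_i*p_{i-1} + p_{i-2}, q_i = a_i*q_{i-1} + q_{i-2} with p_{-2}=0, p_{-1}=1, q_{-2}=1, q_{-1}=0), until the denominator exceeds 11:
  i=0: a_0=3, p_0 = 3*1 + 0 = 3, q_0 = 3*0 + 1 = 1.
  i=1: a_1=1, p_1 = 1*3 + 1 = 4, q_1 = 1*1 + 0 = 1.
  i=2: a_2=14, p_2 = 14*4 + 3 = 59, q_2 = 14*1 + 1 = 15.
q_2 = 15 > 11, so the last convergent with denominator <= 11 is p_1/q_1 = 4/1.
The closest fraction with denominator <= 11 is either p_1/q_1 or the intermediate fraction (k*p_1 + p_0)/(k*q_1 + q_0) with the largest k >= 1 whose denominator stays <= 11; these approach x as k grows, and every other convergent or intermediate fraction in range is farther away.
Largest k: floor((11 - q_0)/q_1) = floor((11 - 1)/1) = 10.
That gives (10*4 + 3)/(10*1 + 1) = 43/11.
Compare the errors: |x - 4/1| = |181*1 - 4*46|/(46*1) = 3/46, and |x - 43/11| = |181*11 - 43*46|/(46*11) = 13/506.
Cross-multiplying, 13*46 = 598 < 1518 = 3*506, so 13/506 is smaller: the intermediate fraction 43/11 is closer to x than 4/1.

43/11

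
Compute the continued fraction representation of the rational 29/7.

Run the Euclidean algorithm on 29 and 7; the successive quotients are the partial quotients a_0, a_1, ... (each step inverts the fractional part left over by the previous one):
  29 = 4*7 + 1, so a_0 = 4.
  7 = 7*1 + 0, so a_1 = 7.
The remainder reaches 0 after 2 divisions, so the expansion has 2 partial quotients, read off in order.

[4; 7]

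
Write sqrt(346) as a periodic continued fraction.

[18; (1, 1, 1, 1, 36)]

Write x_i = (sqrt(346) + m_i)/d_i with (m_0, d_0) = (0, 1). a_0 = floor(sqrt(346)) = 18, since 18^2 = 324 <= 346 < 361 = 19^2.
Iterate m_{i+1} = d_i*a_i - m_i, d_{i+1} = (346 - m_{i+1}^2)/d_i, a_{i+1} = floor((a_0 + m_{i+1})/d_{i+1}):
  m_1 = 1*18 - 0 = 18, d_1 = (346 - 18^2)/1 = 22/1 = 22, a_1 = floor((18 + 18)/22) = 1.
  m_2 = 22*1 - 18 = 4, d_2 = (346 - 4^2)/22 = 330/22 = 15, a_2 = floor((18 + 4)/15) = 1.
  m_3 = 15*1 - 4 = 11, d_3 = (346 - 11^2)/15 = 225/15 = 15, a_3 = floor((18 + 11)/15) = 1.
  m_4 = 15*1 - 11 = 4, d_4 = (346 - 4^2)/15 = 330/15 = 22, a_4 = floor((18 + 4)/22) = 1.
  m_5 = 22*1 - 4 = 18, d_5 = (346 - 18^2)/22 = 22/22 = 1, a_5 = floor((18 + 18)/1) = 36.
  m_6 = 1*36 - 18 = 18, d_6 = (346 - 18^2)/1 = 22/1 = 22: (m_6, d_6) = (m_1, d_1) = (18, 22), so from here the quotients repeat a_1, ..., a_5; the period length is 5.
Hence the expansion of sqrt(346) is a_0 = 18 followed by the repeating block 1, 1, 1, 1, 36 (period 5).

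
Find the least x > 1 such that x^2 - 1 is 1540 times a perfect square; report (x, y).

First expand sqrt(1540) as a continued fraction. With x_i = (sqrt(1540) + m_i)/d_i and (m_0, d_0) = (0, 1): a_0 = floor(sqrt(1540)) = 39, since 39^2 = 1521 <= 1540 < 1600 = 40^2.
Iterate m_{i+1} = d_i*a_i - m_i, d_{i+1} = (1540 - m_{i+1}^2)/d_i, a_{i+1} = floor((a_0 + m_{i+1})/d_{i+1}):
  m_1 = 1*39 - 0 = 39, d_1 = (1540 - 39^2)/1 = 19/1 = 19, a_1 = floor((39 + 39)/19) = 4.
  m_2 = 19*4 - 39 = 37, d_2 = (1540 - 37^2)/19 = 171/19 = 9, a_2 = floor((39 + 37)/9) = 8.
  m_3 = 9*8 - 37 = 35, d_3 = (1540 - 35^2)/9 = 315/9 = 35, a_3 = floor((39 + 35)/35) = 2.
  m_4 = 35*2 - 35 = 35, d_4 = (1540 - 35^2)/35 = 315/35 = 9, a_4 = floor((39 + 35)/9) = 8.
  m_5 = 9*8 - 35 = 37, d_5 = (1540 - 37^2)/9 = 171/9 = 19, a_5 = floor((39 + 37)/19) = 4.
  m_6 = 19*4 - 37 = 39, d_6 = (1540 - 39^2)/19 = 19/19 = 1, a_6 = floor((39 + 39)/1) = 78.
  m_7 = 1*78 - 39 = 39, d_7 = (1540 - 39^2)/1 = 19/1 = 19: (m_7, d_7) = (m_1, d_1) = (39, 19), so from here the quotients repeat a_1, ..., a_6; the period length is 6.
So sqrt(1540) = [39; (4, 8, 2, 8, 4, 78)] with period length k = 6.
k is even, so the fundamental solution of x^2 - 1540y^2 = 1 is (p_{k-1}, q_{k-1}) = (p_5, q_5); compute convergents through index 5.
Convergents (p_i = a_i*p_{i-1} + p_{i-2}, q_i = a_i*q_{i-1} + q_{i-2} with p_{-2}=0, p_{-1}=1, q_{-2}=1, q_{-1}=0):
  i=0: a_0=39, p_0 = 39*1 + 0 = 39, q_0 = 39*0 + 1 = 1.
  i=1: a_1=4, p_1 = 4*39 + 1 = 157, q_1 = 4*1 + 0 = 4.
  i=2: a_2=8, p_2 = 8*157 + 39 = 1295, q_2 = 8*4 + 1 = 33.
  i=3: a_3=2, p_3 = 2*1295 + 157 = 2747, q_3 = 2*33 + 4 = 70.
  i=4: a_4=8, p_4 = 8*2747 + 1295 = 23271, q_4 = 8*70 + 33 = 593.
  i=5: a_5=4, p_5 = 4*23271 + 2747 = 95831, q_5 = 4*593 + 70 = 2442.
Check: 95831^2 - 1540*2442^2 = 9183580561 - 9183580560 = 1, so (x, y) = (95831, 2442) solves the equation, and by the theorem it is the least positive solution.

(x, y) = (95831, 2442)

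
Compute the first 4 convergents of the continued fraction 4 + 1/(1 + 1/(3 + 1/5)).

Using the convergent recurrence p_i = a_i*p_{i-1} + p_{i-2}, q_i = a_i*q_{i-1} + q_{i-2} with p_{-2}=0, p_{-1}=1, q_{-2}=1, q_{-1}=0:
  i=0: a_0=4, p_0 = 4*1 + 0 = 4, q_0 = 4*0 + 1 = 1.
  i=1: a_1=1, p_1 = 1*4 + 1 = 5, q_1 = 1*1 + 0 = 1.
  i=2: a_2=3, p_2 = 3*5 + 4 = 19, q_2 = 3*1 + 1 = 4.
  i=3: a_3=5, p_3 = 5*19 + 5 = 100, q_3 = 5*4 + 1 = 21.

4/1, 5/1, 19/4, 100/21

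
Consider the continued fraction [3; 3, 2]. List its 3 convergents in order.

3/1, 10/3, 23/7

Using the convergent recurrence p_i = a_i*p_{i-1} + p_{i-2}, q_i = a_i*q_{i-1} + q_{i-2} with p_{-2}=0, p_{-1}=1, q_{-2}=1, q_{-1}=0:
  i=0: a_0=3, p_0 = 3*1 + 0 = 3, q_0 = 3*0 + 1 = 1.
  i=1: a_1=3, p_1 = 3*3 + 1 = 10, q_1 = 3*1 + 0 = 3.
  i=2: a_2=2, p_2 = 2*10 + 3 = 23, q_2 = 2*3 + 1 = 7.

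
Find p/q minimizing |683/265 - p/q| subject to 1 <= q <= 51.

116/45

Expand x = 683/265 as a continued fraction with the Euclidean algorithm:
  683 = 2*265 + 153, so a_0 = 2.
  265 = 1*153 + 112, so a_1 = 1.
  153 = 1*112 + 41, so a_2 = 1.
  112 = 2*41 + 30, so a_3 = 2.
  41 = 1*30 + 11, so a_4 = 1.
  30 = 2*11 + 8, so a_5 = 2.
  11 = 1*8 + 3, so a_6 = 1.
  8 = 2*3 + 2, so a_7 = 2.
  3 = 1*2 + 1, so a_8 = 1.
  2 = 2*1 + 0, so a_9 = 2.
so x = [2; 1, 1, 2, 1, 2, 1, 2, 1, 2].
Convergents (p_i = a_i*p_{i-1} + p_{i-2}, q_i = a_i*q_{i-1} + q_{i-2} with p_{-2}=0, p_{-1}=1, q_{-2}=1, q_{-1}=0), until the denominator exceeds 51:
  i=0: a_0=2, p_0 = 2*1 + 0 = 2, q_0 = 2*0 + 1 = 1.
  i=1: a_1=1, p_1 = 1*2 + 1 = 3, q_1 = 1*1 + 0 = 1.
  i=2: a_2=1, p_2 = 1*3 + 2 = 5, q_2 = 1*1 + 1 = 2.
  i=3: a_3=2, p_3 = 2*5 + 3 = 13, q_3 = 2*2 + 1 = 5.
  i=4: a_4=1, p_4 = 1*13 + 5 = 18, q_4 = 1*5 + 2 = 7.
  i=5: a_5=2, p_5 = 2*18 + 13 = 49, q_5 = 2*7 + 5 = 19.
  i=6: a_6=1, p_6 = 1*49 + 18 = 67, q_6 = 1*19 + 7 = 26.
  i=7: a_7=2, p_7 = 2*67 + 49 = 183, q_7 = 2*26 + 19 = 71.
q_7 = 71 > 51, so the last convergent with denominator <= 51 is p_6/q_6 = 67/26.
The closest fraction with denominator <= 51 is either p_6/q_6 or the intermediate fraction (k*p_6 + p_5)/(k*q_6 + q_5) with the largest k >= 1 whose denominator stays <= 51; these approach x as k grows, and every other convergent or intermediate fraction in range is farther away.
Largest k: floor((51 - q_5)/q_6) = floor((51 - 19)/26) = 1.
That gives (1*67 + 49)/(1*26 + 19) = 116/45.
Compare the errors: |x - 67/26| = |683*26 - 67*265|/(265*26) = 3/6890, and |x - 116/45| = |683*45 - 116*265|/(265*45) = 5/11925.
Cross-multiplying, 5*6890 = 34450 < 35775 = 3*11925, so 5/11925 is smaller: the intermediate fraction 116/45 is closer to x than 67/26.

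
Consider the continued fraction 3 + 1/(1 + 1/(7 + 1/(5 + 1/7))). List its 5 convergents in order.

3/1, 4/1, 31/8, 159/41, 1144/295

Using the convergent recurrence p_i = a_i*p_{i-1} + p_{i-2}, q_i = a_i*q_{i-1} + q_{i-2} with p_{-2}=0, p_{-1}=1, q_{-2}=1, q_{-1}=0:
  i=0: a_0=3, p_0 = 3*1 + 0 = 3, q_0 = 3*0 + 1 = 1.
  i=1: a_1=1, p_1 = 1*3 + 1 = 4, q_1 = 1*1 + 0 = 1.
  i=2: a_2=7, p_2 = 7*4 + 3 = 31, q_2 = 7*1 + 1 = 8.
  i=3: a_3=5, p_3 = 5*31 + 4 = 159, q_3 = 5*8 + 1 = 41.
  i=4: a_4=7, p_4 = 7*159 + 31 = 1144, q_4 = 7*41 + 8 = 295.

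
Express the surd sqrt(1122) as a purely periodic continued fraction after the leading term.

[33; (2, 66)]

Write x_i = (sqrt(1122) + m_i)/d_i with (m_0, d_0) = (0, 1). a_0 = floor(sqrt(1122)) = 33, since 33^2 = 1089 <= 1122 < 1156 = 34^2.
Iterate m_{i+1} = d_i*a_i - m_i, d_{i+1} = (1122 - m_{i+1}^2)/d_i, a_{i+1} = floor((a_0 + m_{i+1})/d_{i+1}):
  m_1 = 1*33 - 0 = 33, d_1 = (1122 - 33^2)/1 = 33/1 = 33, a_1 = floor((33 + 33)/33) = 2.
  m_2 = 33*2 - 33 = 33, d_2 = (1122 - 33^2)/33 = 33/33 = 1, a_2 = floor((33 + 33)/1) = 66.
  m_3 = 1*66 - 33 = 33, d_3 = (1122 - 33^2)/1 = 33/1 = 33: (m_3, d_3) = (m_1, d_1) = (33, 33), so from here the quotients repeat a_1, a_2; the period length is 2.
Hence the expansion of sqrt(1122) is a_0 = 33 followed by the repeating block 2, 66 (period 2).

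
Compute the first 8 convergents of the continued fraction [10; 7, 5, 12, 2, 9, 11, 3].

Using the convergent recurrence p_i = a_i*p_{i-1} + p_{i-2}, q_i = a_i*q_{i-1} + q_{i-2} with p_{-2}=0, p_{-1}=1, q_{-2}=1, q_{-1}=0:
  i=0: a_0=10, p_0 = 10*1 + 0 = 10, q_0 = 10*0 + 1 = 1.
  i=1: a_1=7, p_1 = 7*10 + 1 = 71, q_1 = 7*1 + 0 = 7.
  i=2: a_2=5, p_2 = 5*71 + 10 = 365, q_2 = 5*7 + 1 = 36.
  i=3: a_3=12, p_3 = 12*365 + 71 = 4451, q_3 = 12*36 + 7 = 439.
  i=4: a_4=2, p_4 = 2*4451 + 365 = 9267, q_4 = 2*439 + 36 = 914.
  i=5: a_5=9, p_5 = 9*9267 + 4451 = 87854, q_5 = 9*914 + 439 = 8665.
  i=6: a_6=11, p_6 = 11*87854 + 9267 = 975661, q_6 = 11*8665 + 914 = 96229.
  i=7: a_7=3, p_7 = 3*975661 + 87854 = 3014837, q_7 = 3*96229 + 8665 = 297352.

10/1, 71/7, 365/36, 4451/439, 9267/914, 87854/8665, 975661/96229, 3014837/297352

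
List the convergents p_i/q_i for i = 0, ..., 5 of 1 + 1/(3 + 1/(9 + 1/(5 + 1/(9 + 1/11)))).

1/1, 4/3, 37/28, 189/143, 1738/1315, 19307/14608

Using the convergent recurrence p_i = a_i*p_{i-1} + p_{i-2}, q_i = a_i*q_{i-1} + q_{i-2} with p_{-2}=0, p_{-1}=1, q_{-2}=1, q_{-1}=0:
  i=0: a_0=1, p_0 = 1*1 + 0 = 1, q_0 = 1*0 + 1 = 1.
  i=1: a_1=3, p_1 = 3*1 + 1 = 4, q_1 = 3*1 + 0 = 3.
  i=2: a_2=9, p_2 = 9*4 + 1 = 37, q_2 = 9*3 + 1 = 28.
  i=3: a_3=5, p_3 = 5*37 + 4 = 189, q_3 = 5*28 + 3 = 143.
  i=4: a_4=9, p_4 = 9*189 + 37 = 1738, q_4 = 9*143 + 28 = 1315.
  i=5: a_5=11, p_5 = 11*1738 + 189 = 19307, q_5 = 11*1315 + 143 = 14608.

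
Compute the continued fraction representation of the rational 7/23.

Run the Euclidean algorithm on 7 and 23; the successive quotients are the partial quotients a_0, a_1, ... (each step inverts the fractional part left over by the previous one):
  7 = 0*23 + 7, so a_0 = 0.
  23 = 3*7 + 2, so a_1 = 3.
  7 = 3*2 + 1, so a_2 = 3.
  2 = 2*1 + 0, so a_3 = 2.
The remainder reaches 0 after 4 divisions, so the expansion has 4 partial quotients, read off in order.

[0; 3, 3, 2]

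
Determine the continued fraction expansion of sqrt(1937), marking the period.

[44; (88)]

Write x_i = (sqrt(1937) + m_i)/d_i with (m_0, d_0) = (0, 1). a_0 = floor(sqrt(1937)) = 44, since 44^2 = 1936 <= 1937 < 2025 = 45^2.
Iterate m_{i+1} = d_i*a_i - m_i, d_{i+1} = (1937 - m_{i+1}^2)/d_i, a_{i+1} = floor((a_0 + m_{i+1})/d_{i+1}):
  m_1 = 1*44 - 0 = 44, d_1 = (1937 - 44^2)/1 = 1/1 = 1, a_1 = floor((44 + 44)/1) = 88.
  m_2 = 1*88 - 44 = 44, d_2 = (1937 - 44^2)/1 = 1/1 = 1: (m_2, d_2) = (m_1, d_1) = (44, 1), so from here the quotient a_1 repeats; the period length is 1.
Hence the expansion of sqrt(1937) is a_0 = 44 followed by the repeating block 88 (period 1).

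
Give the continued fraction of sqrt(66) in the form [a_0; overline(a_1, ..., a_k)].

Write x_i = (sqrt(66) + m_i)/d_i with (m_0, d_0) = (0, 1). a_0 = floor(sqrt(66)) = 8, since 8^2 = 64 <= 66 < 81 = 9^2.
Iterate m_{i+1} = d_i*a_i - m_i, d_{i+1} = (66 - m_{i+1}^2)/d_i, a_{i+1} = floor((a_0 + m_{i+1})/d_{i+1}):
  m_1 = 1*8 - 0 = 8, d_1 = (66 - 8^2)/1 = 2/1 = 2, a_1 = floor((8 + 8)/2) = 8.
  m_2 = 2*8 - 8 = 8, d_2 = (66 - 8^2)/2 = 2/2 = 1, a_2 = floor((8 + 8)/1) = 16.
  m_3 = 1*16 - 8 = 8, d_3 = (66 - 8^2)/1 = 2/1 = 2: (m_3, d_3) = (m_1, d_1) = (8, 2), so from here the quotients repeat a_1, a_2; the period length is 2.
Hence the expansion of sqrt(66) is a_0 = 8 followed by the repeating block 8, 16 (period 2).

[8; overline(8, 16)]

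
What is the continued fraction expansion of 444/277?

[1; 1, 1, 1, 1, 13, 4]

Run the Euclidean algorithm on 444 and 277; the successive quotients are the partial quotients a_0, a_1, ... (each step inverts the fractional part left over by the previous one):
  444 = 1*277 + 167, so a_0 = 1.
  277 = 1*167 + 110, so a_1 = 1.
  167 = 1*110 + 57, so a_2 = 1.
  110 = 1*57 + 53, so a_3 = 1.
  57 = 1*53 + 4, so a_4 = 1.
  53 = 13*4 + 1, so a_5 = 13.
  4 = 4*1 + 0, so a_6 = 4.
The remainder reaches 0 after 7 divisions, so the expansion has 7 partial quotients, read off in order.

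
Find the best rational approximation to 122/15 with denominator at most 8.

65/8

Expand x = 122/15 as a continued fraction with the Euclidean algorithm:
  122 = 8*15 + 2, so a_0 = 8.
  15 = 7*2 + 1, so a_1 = 7.
  2 = 2*1 + 0, so a_2 = 2.
so x = [8; 7, 2].
Convergents (p_i = a_i*p_{i-1} + p_{i-2}, q_i = a_i*q_{i-1} + q_{i-2} with p_{-2}=0, p_{-1}=1, q_{-2}=1, q_{-1}=0), until the denominator exceeds 8:
  i=0: a_0=8, p_0 = 8*1 + 0 = 8, q_0 = 8*0 + 1 = 1.
  i=1: a_1=7, p_1 = 7*8 + 1 = 57, q_1 = 7*1 + 0 = 7.
  i=2: a_2=2, p_2 = 2*57 + 8 = 122, q_2 = 2*7 + 1 = 15.
q_2 = 15 > 8, so the last convergent with denominator <= 8 is p_1/q_1 = 57/7.
The closest fraction with denominator <= 8 is either p_1/q_1 or the intermediate fraction (k*p_1 + p_0)/(k*q_1 + q_0) with the largest k >= 1 whose denominator stays <= 8; these approach x as k grows, and every other convergent or intermediate fraction in range is farther away.
Largest k: floor((8 - q_0)/q_1) = floor((8 - 1)/7) = 1.
That gives (1*57 + 8)/(1*7 + 1) = 65/8.
Compare the errors: |x - 57/7| = |122*7 - 57*15|/(15*7) = 1/105, and |x - 65/8| = |122*8 - 65*15|/(15*8) = 1/120.
Cross-multiplying, 1*105 = 105 < 120 = 1*120, so 1/120 is smaller: the intermediate fraction 65/8 is closer to x than 57/7.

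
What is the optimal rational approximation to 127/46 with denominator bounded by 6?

11/4

Expand x = 127/46 as a continued fraction with the Euclidean algorithm:
  127 = 2*46 + 35, so a_0 = 2.
  46 = 1*35 + 11, so a_1 = 1.
  35 = 3*11 + 2, so a_2 = 3.
  11 = 5*2 + 1, so a_3 = 5.
  2 = 2*1 + 0, so a_4 = 2.
so x = [2; 1, 3, 5, 2].
Convergents (p_i = a_i*p_{i-1} + p_{i-2}, q_i = a_i*q_{i-1} + q_{i-2} with p_{-2}=0, p_{-1}=1, q_{-2}=1, q_{-1}=0), until the denominator exceeds 6:
  i=0: a_0=2, p_0 = 2*1 + 0 = 2, q_0 = 2*0 + 1 = 1.
  i=1: a_1=1, p_1 = 1*2 + 1 = 3, q_1 = 1*1 + 0 = 1.
  i=2: a_2=3, p_2 = 3*3 + 2 = 11, q_2 = 3*1 + 1 = 4.
  i=3: a_3=5, p_3 = 5*11 + 3 = 58, q_3 = 5*4 + 1 = 21.
q_3 = 21 > 6, so the last convergent with denominator <= 6 is p_2/q_2 = 11/4.
The closest fraction with denominator <= 6 is either p_2/q_2 or the intermediate fraction (k*p_2 + p_1)/(k*q_2 + q_1) with the largest k >= 1 whose denominator stays <= 6; these approach x as k grows, and every other convergent or intermediate fraction in range is farther away.
Largest k: floor((6 - q_1)/q_2) = floor((6 - 1)/4) = 1.
That gives (1*11 + 3)/(1*4 + 1) = 14/5.
Compare the errors: |x - 11/4| = |127*4 - 11*46|/(46*4) = 2/184, and |x - 14/5| = |127*5 - 14*46|/(46*5) = 9/230.
Cross-multiplying, 2*230 = 460 < 1656 = 9*184, so 2/184 is smaller: the convergent 11/4 is closer to x than 14/5.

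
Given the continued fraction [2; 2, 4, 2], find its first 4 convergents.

Using the convergent recurrence p_i = a_i*p_{i-1} + p_{i-2}, q_i = a_i*q_{i-1} + q_{i-2} with p_{-2}=0, p_{-1}=1, q_{-2}=1, q_{-1}=0:
  i=0: a_0=2, p_0 = 2*1 + 0 = 2, q_0 = 2*0 + 1 = 1.
  i=1: a_1=2, p_1 = 2*2 + 1 = 5, q_1 = 2*1 + 0 = 2.
  i=2: a_2=4, p_2 = 4*5 + 2 = 22, q_2 = 4*2 + 1 = 9.
  i=3: a_3=2, p_3 = 2*22 + 5 = 49, q_3 = 2*9 + 2 = 20.

2/1, 5/2, 22/9, 49/20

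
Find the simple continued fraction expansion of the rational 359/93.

Run the Euclidean algorithm on 359 and 93; the successive quotients are the partial quotients a_0, a_1, ... (each step inverts the fractional part left over by the previous one):
  359 = 3*93 + 80, so a_0 = 3.
  93 = 1*80 + 13, so a_1 = 1.
  80 = 6*13 + 2, so a_2 = 6.
  13 = 6*2 + 1, so a_3 = 6.
  2 = 2*1 + 0, so a_4 = 2.
The remainder reaches 0 after 5 divisions, so the expansion has 5 partial quotients, read off in order.

[3; 1, 6, 6, 2]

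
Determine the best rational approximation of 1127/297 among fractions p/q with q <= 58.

148/39

Expand x = 1127/297 as a continued fraction with the Euclidean algorithm:
  1127 = 3*297 + 236, so a_0 = 3.
  297 = 1*236 + 61, so a_1 = 1.
  236 = 3*61 + 53, so a_2 = 3.
  61 = 1*53 + 8, so a_3 = 1.
  53 = 6*8 + 5, so a_4 = 6.
  8 = 1*5 + 3, so a_5 = 1.
  5 = 1*3 + 2, so a_6 = 1.
  3 = 1*2 + 1, so a_7 = 1.
  2 = 2*1 + 0, so a_8 = 2.
so x = [3; 1, 3, 1, 6, 1, 1, 1, 2].
Convergents (p_i = a_i*p_{i-1} + p_{i-2}, q_i = a_i*q_{i-1} + q_{i-2} with p_{-2}=0, p_{-1}=1, q_{-2}=1, q_{-1}=0), until the denominator exceeds 58:
  i=0: a_0=3, p_0 = 3*1 + 0 = 3, q_0 = 3*0 + 1 = 1.
  i=1: a_1=1, p_1 = 1*3 + 1 = 4, q_1 = 1*1 + 0 = 1.
  i=2: a_2=3, p_2 = 3*4 + 3 = 15, q_2 = 3*1 + 1 = 4.
  i=3: a_3=1, p_3 = 1*15 + 4 = 19, q_3 = 1*4 + 1 = 5.
  i=4: a_4=6, p_4 = 6*19 + 15 = 129, q_4 = 6*5 + 4 = 34.
  i=5: a_5=1, p_5 = 1*129 + 19 = 148, q_5 = 1*34 + 5 = 39.
  i=6: a_6=1, p_6 = 1*148 + 129 = 277, q_6 = 1*39 + 34 = 73.
q_6 = 73 > 58, so the last convergent with denominator <= 58 is p_5/q_5 = 148/39.
The closest fraction with denominator <= 58 is either p_5/q_5 or the intermediate fraction (k*p_5 + p_4)/(k*q_5 + q_4) with the largest k >= 1 whose denominator stays <= 58; these approach x as k grows, and every other convergent or intermediate fraction in range is farther away.
Largest k: floor((58 - q_4)/q_5) = floor((58 - 34)/39) = 0.
Since k = 0, no intermediate fraction beyond p_5/q_5 has denominator <= 58, so the convergent 148/39 is the closest (its error is |1127*39 - 148*297|/(297*39) = 3/11583).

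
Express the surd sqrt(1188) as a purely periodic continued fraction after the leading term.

[34; (2, 7, 6, 7, 2, 68)]

Write x_i = (sqrt(1188) + m_i)/d_i with (m_0, d_0) = (0, 1). a_0 = floor(sqrt(1188)) = 34, since 34^2 = 1156 <= 1188 < 1225 = 35^2.
Iterate m_{i+1} = d_i*a_i - m_i, d_{i+1} = (1188 - m_{i+1}^2)/d_i, a_{i+1} = floor((a_0 + m_{i+1})/d_{i+1}):
  m_1 = 1*34 - 0 = 34, d_1 = (1188 - 34^2)/1 = 32/1 = 32, a_1 = floor((34 + 34)/32) = 2.
  m_2 = 32*2 - 34 = 30, d_2 = (1188 - 30^2)/32 = 288/32 = 9, a_2 = floor((34 + 30)/9) = 7.
  m_3 = 9*7 - 30 = 33, d_3 = (1188 - 33^2)/9 = 99/9 = 11, a_3 = floor((34 + 33)/11) = 6.
  m_4 = 11*6 - 33 = 33, d_4 = (1188 - 33^2)/11 = 99/11 = 9, a_4 = floor((34 + 33)/9) = 7.
  m_5 = 9*7 - 33 = 30, d_5 = (1188 - 30^2)/9 = 288/9 = 32, a_5 = floor((34 + 30)/32) = 2.
  m_6 = 32*2 - 30 = 34, d_6 = (1188 - 34^2)/32 = 32/32 = 1, a_6 = floor((34 + 34)/1) = 68.
  m_7 = 1*68 - 34 = 34, d_7 = (1188 - 34^2)/1 = 32/1 = 32: (m_7, d_7) = (m_1, d_1) = (34, 32), so from here the quotients repeat a_1, ..., a_6; the period length is 6.
Hence the expansion of sqrt(1188) is a_0 = 34 followed by the repeating block 2, 7, 6, 7, 2, 68 (period 6).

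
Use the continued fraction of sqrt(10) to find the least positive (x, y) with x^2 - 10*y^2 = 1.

(x, y) = (19, 6)

First expand sqrt(10) as a continued fraction. With x_i = (sqrt(10) + m_i)/d_i and (m_0, d_0) = (0, 1): a_0 = floor(sqrt(10)) = 3, since 3^2 = 9 <= 10 < 16 = 4^2.
Iterate m_{i+1} = d_i*a_i - m_i, d_{i+1} = (10 - m_{i+1}^2)/d_i, a_{i+1} = floor((a_0 + m_{i+1})/d_{i+1}):
  m_1 = 1*3 - 0 = 3, d_1 = (10 - 3^2)/1 = 1/1 = 1, a_1 = floor((3 + 3)/1) = 6.
  m_2 = 1*6 - 3 = 3, d_2 = (10 - 3^2)/1 = 1/1 = 1: (m_2, d_2) = (m_1, d_1) = (3, 1), so from here the quotient a_1 repeats; the period length is 1.
So sqrt(10) = [3; (6)] with period length k = 1.
k is odd, so (p_{k-1}, q_{k-1}) only solves x^2 - 10y^2 = -1 and the fundamental solution of x^2 - 10y^2 = 1 is (p_{2k-1}, q_{2k-1}) = (p_1, q_1); compute convergents through index 1, running through the period twice.
Convergents (p_i = a_i*p_{i-1} + p_{i-2}, q_i = a_i*q_{i-1} + q_{i-2} with p_{-2}=0, p_{-1}=1, q_{-2}=1, q_{-1}=0):
  i=0: a_0=3, p_0 = 3*1 + 0 = 3, q_0 = 3*0 + 1 = 1.
  i=1: a_1=6, p_1 = 6*3 + 1 = 19, q_1 = 6*1 + 0 = 6.
Indeed p_0^2 - 10*q_0^2 = 9 - 10 = -1, not +1.
Check: 19^2 - 10*6^2 = 361 - 360 = 1, so (x, y) = (19, 6) solves the equation, and by the theorem it is the least positive solution.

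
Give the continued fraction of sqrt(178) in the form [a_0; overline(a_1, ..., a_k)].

[13; overline(2, 1, 12, 1, 2, 26)]

Write x_i = (sqrt(178) + m_i)/d_i with (m_0, d_0) = (0, 1). a_0 = floor(sqrt(178)) = 13, since 13^2 = 169 <= 178 < 196 = 14^2.
Iterate m_{i+1} = d_i*a_i - m_i, d_{i+1} = (178 - m_{i+1}^2)/d_i, a_{i+1} = floor((a_0 + m_{i+1})/d_{i+1}):
  m_1 = 1*13 - 0 = 13, d_1 = (178 - 13^2)/1 = 9/1 = 9, a_1 = floor((13 + 13)/9) = 2.
  m_2 = 9*2 - 13 = 5, d_2 = (178 - 5^2)/9 = 153/9 = 17, a_2 = floor((13 + 5)/17) = 1.
  m_3 = 17*1 - 5 = 12, d_3 = (178 - 12^2)/17 = 34/17 = 2, a_3 = floor((13 + 12)/2) = 12.
  m_4 = 2*12 - 12 = 12, d_4 = (178 - 12^2)/2 = 34/2 = 17, a_4 = floor((13 + 12)/17) = 1.
  m_5 = 17*1 - 12 = 5, d_5 = (178 - 5^2)/17 = 153/17 = 9, a_5 = floor((13 + 5)/9) = 2.
  m_6 = 9*2 - 5 = 13, d_6 = (178 - 13^2)/9 = 9/9 = 1, a_6 = floor((13 + 13)/1) = 26.
  m_7 = 1*26 - 13 = 13, d_7 = (178 - 13^2)/1 = 9/1 = 9: (m_7, d_7) = (m_1, d_1) = (13, 9), so from here the quotients repeat a_1, ..., a_6; the period length is 6.
Hence the expansion of sqrt(178) is a_0 = 13 followed by the repeating block 2, 1, 12, 1, 2, 26 (period 6).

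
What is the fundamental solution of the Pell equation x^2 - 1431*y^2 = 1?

(x, y) = (1324, 35)

First expand sqrt(1431) as a continued fraction. With x_i = (sqrt(1431) + m_i)/d_i and (m_0, d_0) = (0, 1): a_0 = floor(sqrt(1431)) = 37, since 37^2 = 1369 <= 1431 < 1444 = 38^2.
Iterate m_{i+1} = d_i*a_i - m_i, d_{i+1} = (1431 - m_{i+1}^2)/d_i, a_{i+1} = floor((a_0 + m_{i+1})/d_{i+1}):
  m_1 = 1*37 - 0 = 37, d_1 = (1431 - 37^2)/1 = 62/1 = 62, a_1 = floor((37 + 37)/62) = 1.
  m_2 = 62*1 - 37 = 25, d_2 = (1431 - 25^2)/62 = 806/62 = 13, a_2 = floor((37 + 25)/13) = 4.
  m_3 = 13*4 - 25 = 27, d_3 = (1431 - 27^2)/13 = 702/13 = 54, a_3 = floor((37 + 27)/54) = 1.
  m_4 = 54*1 - 27 = 27, d_4 = (1431 - 27^2)/54 = 702/54 = 13, a_4 = floor((37 + 27)/13) = 4.
  m_5 = 13*4 - 27 = 25, d_5 = (1431 - 25^2)/13 = 806/13 = 62, a_5 = floor((37 + 25)/62) = 1.
  m_6 = 62*1 - 25 = 37, d_6 = (1431 - 37^2)/62 = 62/62 = 1, a_6 = floor((37 + 37)/1) = 74.
  m_7 = 1*74 - 37 = 37, d_7 = (1431 - 37^2)/1 = 62/1 = 62: (m_7, d_7) = (m_1, d_1) = (37, 62), so from here the quotients repeat a_1, ..., a_6; the period length is 6.
So sqrt(1431) = [37; (1, 4, 1, 4, 1, 74)] with period length k = 6.
k is even, so the fundamental solution of x^2 - 1431y^2 = 1 is (p_{k-1}, q_{k-1}) = (p_5, q_5); compute convergents through index 5.
Convergents (p_i = a_i*p_{i-1} + p_{i-2}, q_i = a_i*q_{i-1} + q_{i-2} with p_{-2}=0, p_{-1}=1, q_{-2}=1, q_{-1}=0):
  i=0: a_0=37, p_0 = 37*1 + 0 = 37, q_0 = 37*0 + 1 = 1.
  i=1: a_1=1, p_1 = 1*37 + 1 = 38, q_1 = 1*1 + 0 = 1.
  i=2: a_2=4, p_2 = 4*38 + 37 = 189, q_2 = 4*1 + 1 = 5.
  i=3: a_3=1, p_3 = 1*189 + 38 = 227, q_3 = 1*5 + 1 = 6.
  i=4: a_4=4, p_4 = 4*227 + 189 = 1097, q_4 = 4*6 + 5 = 29.
  i=5: a_5=1, p_5 = 1*1097 + 227 = 1324, q_5 = 1*29 + 6 = 35.
Check: 1324^2 - 1431*35^2 = 1752976 - 1752975 = 1, so (x, y) = (1324, 35) solves the equation, and by the theorem it is the least positive solution.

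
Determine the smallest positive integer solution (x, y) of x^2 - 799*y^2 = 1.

(x, y) = (424, 15)

First expand sqrt(799) as a continued fraction. With x_i = (sqrt(799) + m_i)/d_i and (m_0, d_0) = (0, 1): a_0 = floor(sqrt(799)) = 28, since 28^2 = 784 <= 799 < 841 = 29^2.
Iterate m_{i+1} = d_i*a_i - m_i, d_{i+1} = (799 - m_{i+1}^2)/d_i, a_{i+1} = floor((a_0 + m_{i+1})/d_{i+1}):
  m_1 = 1*28 - 0 = 28, d_1 = (799 - 28^2)/1 = 15/1 = 15, a_1 = floor((28 + 28)/15) = 3.
  m_2 = 15*3 - 28 = 17, d_2 = (799 - 17^2)/15 = 510/15 = 34, a_2 = floor((28 + 17)/34) = 1.
  m_3 = 34*1 - 17 = 17, d_3 = (799 - 17^2)/34 = 510/34 = 15, a_3 = floor((28 + 17)/15) = 3.
  m_4 = 15*3 - 17 = 28, d_4 = (799 - 28^2)/15 = 15/15 = 1, a_4 = floor((28 + 28)/1) = 56.
  m_5 = 1*56 - 28 = 28, d_5 = (799 - 28^2)/1 = 15/1 = 15: (m_5, d_5) = (m_1, d_1) = (28, 15), so from here the quotients repeat a_1, ..., a_4; the period length is 4.
So sqrt(799) = [28; (3, 1, 3, 56)] with period length k = 4.
k is even, so the fundamental solution of x^2 - 799y^2 = 1 is (p_{k-1}, q_{k-1}) = (p_3, q_3); compute convergents through index 3.
Convergents (p_i = a_i*p_{i-1} + p_{i-2}, q_i = a_i*q_{i-1} + q_{i-2} with p_{-2}=0, p_{-1}=1, q_{-2}=1, q_{-1}=0):
  i=0: a_0=28, p_0 = 28*1 + 0 = 28, q_0 = 28*0 + 1 = 1.
  i=1: a_1=3, p_1 = 3*28 + 1 = 85, q_1 = 3*1 + 0 = 3.
  i=2: a_2=1, p_2 = 1*85 + 28 = 113, q_2 = 1*3 + 1 = 4.
  i=3: a_3=3, p_3 = 3*113 + 85 = 424, q_3 = 3*4 + 3 = 15.
Check: 424^2 - 799*15^2 = 179776 - 179775 = 1, so (x, y) = (424, 15) solves the equation, and by the theorem it is the least positive solution.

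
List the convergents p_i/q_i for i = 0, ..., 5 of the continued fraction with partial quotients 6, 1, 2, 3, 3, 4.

Using the convergent recurrence p_i = a_i*p_{i-1} + p_{i-2}, q_i = a_i*q_{i-1} + q_{i-2} with p_{-2}=0, p_{-1}=1, q_{-2}=1, q_{-1}=0:
  i=0: a_0=6, p_0 = 6*1 + 0 = 6, q_0 = 6*0 + 1 = 1.
  i=1: a_1=1, p_1 = 1*6 + 1 = 7, q_1 = 1*1 + 0 = 1.
  i=2: a_2=2, p_2 = 2*7 + 6 = 20, q_2 = 2*1 + 1 = 3.
  i=3: a_3=3, p_3 = 3*20 + 7 = 67, q_3 = 3*3 + 1 = 10.
  i=4: a_4=3, p_4 = 3*67 + 20 = 221, q_4 = 3*10 + 3 = 33.
  i=5: a_5=4, p_5 = 4*221 + 67 = 951, q_5 = 4*33 + 10 = 142.

6/1, 7/1, 20/3, 67/10, 221/33, 951/142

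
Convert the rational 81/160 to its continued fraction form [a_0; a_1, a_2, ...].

[0; 1, 1, 39, 2]

Run the Euclidean algorithm on 81 and 160; the successive quotients are the partial quotients a_0, a_1, ... (each step inverts the fractional part left over by the previous one):
  81 = 0*160 + 81, so a_0 = 0.
  160 = 1*81 + 79, so a_1 = 1.
  81 = 1*79 + 2, so a_2 = 1.
  79 = 39*2 + 1, so a_3 = 39.
  2 = 2*1 + 0, so a_4 = 2.
The remainder reaches 0 after 5 divisions, so the expansion has 5 partial quotients, read off in order.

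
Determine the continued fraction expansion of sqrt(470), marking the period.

Write x_i = (sqrt(470) + m_i)/d_i with (m_0, d_0) = (0, 1). a_0 = floor(sqrt(470)) = 21, since 21^2 = 441 <= 470 < 484 = 22^2.
Iterate m_{i+1} = d_i*a_i - m_i, d_{i+1} = (470 - m_{i+1}^2)/d_i, a_{i+1} = floor((a_0 + m_{i+1})/d_{i+1}):
  m_1 = 1*21 - 0 = 21, d_1 = (470 - 21^2)/1 = 29/1 = 29, a_1 = floor((21 + 21)/29) = 1.
  m_2 = 29*1 - 21 = 8, d_2 = (470 - 8^2)/29 = 406/29 = 14, a_2 = floor((21 + 8)/14) = 2.
  m_3 = 14*2 - 8 = 20, d_3 = (470 - 20^2)/14 = 70/14 = 5, a_3 = floor((21 + 20)/5) = 8.
  m_4 = 5*8 - 20 = 20, d_4 = (470 - 20^2)/5 = 70/5 = 14, a_4 = floor((21 + 20)/14) = 2.
  m_5 = 14*2 - 20 = 8, d_5 = (470 - 8^2)/14 = 406/14 = 29, a_5 = floor((21 + 8)/29) = 1.
  m_6 = 29*1 - 8 = 21, d_6 = (470 - 21^2)/29 = 29/29 = 1, a_6 = floor((21 + 21)/1) = 42.
  m_7 = 1*42 - 21 = 21, d_7 = (470 - 21^2)/1 = 29/1 = 29: (m_7, d_7) = (m_1, d_1) = (21, 29), so from here the quotients repeat a_1, ..., a_6; the period length is 6.
Hence the expansion of sqrt(470) is a_0 = 21 followed by the repeating block 1, 2, 8, 2, 1, 42 (period 6).

[21; (1, 2, 8, 2, 1, 42)]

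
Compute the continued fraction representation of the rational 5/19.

Run the Euclidean algorithm on 5 and 19; the successive quotients are the partial quotients a_0, a_1, ... (each step inverts the fractional part left over by the previous one):
  5 = 0*19 + 5, so a_0 = 0.
  19 = 3*5 + 4, so a_1 = 3.
  5 = 1*4 + 1, so a_2 = 1.
  4 = 4*1 + 0, so a_3 = 4.
The remainder reaches 0 after 4 divisions, so the expansion has 4 partial quotients, read off in order.

[0; 3, 1, 4]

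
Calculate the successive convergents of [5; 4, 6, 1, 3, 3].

Using the convergent recurrence p_i = a_i*p_{i-1} + p_{i-2}, q_i = a_i*q_{i-1} + q_{i-2} with p_{-2}=0, p_{-1}=1, q_{-2}=1, q_{-1}=0:
  i=0: a_0=5, p_0 = 5*1 + 0 = 5, q_0 = 5*0 + 1 = 1.
  i=1: a_1=4, p_1 = 4*5 + 1 = 21, q_1 = 4*1 + 0 = 4.
  i=2: a_2=6, p_2 = 6*21 + 5 = 131, q_2 = 6*4 + 1 = 25.
  i=3: a_3=1, p_3 = 1*131 + 21 = 152, q_3 = 1*25 + 4 = 29.
  i=4: a_4=3, p_4 = 3*152 + 131 = 587, q_4 = 3*29 + 25 = 112.
  i=5: a_5=3, p_5 = 3*587 + 152 = 1913, q_5 = 3*112 + 29 = 365.

5/1, 21/4, 131/25, 152/29, 587/112, 1913/365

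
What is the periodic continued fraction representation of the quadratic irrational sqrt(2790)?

Write x_i = (sqrt(2790) + m_i)/d_i with (m_0, d_0) = (0, 1). a_0 = floor(sqrt(2790)) = 52, since 52^2 = 2704 <= 2790 < 2809 = 53^2.
Iterate m_{i+1} = d_i*a_i - m_i, d_{i+1} = (2790 - m_{i+1}^2)/d_i, a_{i+1} = floor((a_0 + m_{i+1})/d_{i+1}):
  m_1 = 1*52 - 0 = 52, d_1 = (2790 - 52^2)/1 = 86/1 = 86, a_1 = floor((52 + 52)/86) = 1.
  m_2 = 86*1 - 52 = 34, d_2 = (2790 - 34^2)/86 = 1634/86 = 19, a_2 = floor((52 + 34)/19) = 4.
  m_3 = 19*4 - 34 = 42, d_3 = (2790 - 42^2)/19 = 1026/19 = 54, a_3 = floor((52 + 42)/54) = 1.
  m_4 = 54*1 - 42 = 12, d_4 = (2790 - 12^2)/54 = 2646/54 = 49, a_4 = floor((52 + 12)/49) = 1.
  m_5 = 49*1 - 12 = 37, d_5 = (2790 - 37^2)/49 = 1421/49 = 29, a_5 = floor((52 + 37)/29) = 3.
  m_6 = 29*3 - 37 = 50, d_6 = (2790 - 50^2)/29 = 290/29 = 10, a_6 = floor((52 + 50)/10) = 10.
  m_7 = 10*10 - 50 = 50, d_7 = (2790 - 50^2)/10 = 290/10 = 29, a_7 = floor((52 + 50)/29) = 3.
  m_8 = 29*3 - 50 = 37, d_8 = (2790 - 37^2)/29 = 1421/29 = 49, a_8 = floor((52 + 37)/49) = 1.
  m_9 = 49*1 - 37 = 12, d_9 = (2790 - 12^2)/49 = 2646/49 = 54, a_9 = floor((52 + 12)/54) = 1.
  m_10 = 54*1 - 12 = 42, d_10 = (2790 - 42^2)/54 = 1026/54 = 19, a_10 = floor((52 + 42)/19) = 4.
  m_11 = 19*4 - 42 = 34, d_11 = (2790 - 34^2)/19 = 1634/19 = 86, a_11 = floor((52 + 34)/86) = 1.
  m_12 = 86*1 - 34 = 52, d_12 = (2790 - 52^2)/86 = 86/86 = 1, a_12 = floor((52 + 52)/1) = 104.
  m_13 = 1*104 - 52 = 52, d_13 = (2790 - 52^2)/1 = 86/1 = 86: (m_13, d_13) = (m_1, d_1) = (52, 86), so from here the quotients repeat a_1, ..., a_12; the period length is 12.
Hence the expansion of sqrt(2790) is a_0 = 52 followed by the repeating block 1, 4, 1, 1, 3, 10, 3, 1, 1, 4, 1, 104 (period 12).

[52; (1, 4, 1, 1, 3, 10, 3, 1, 1, 4, 1, 104)]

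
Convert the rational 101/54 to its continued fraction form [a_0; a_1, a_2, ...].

[1; 1, 6, 1, 2, 2]

Run the Euclidean algorithm on 101 and 54; the successive quotients are the partial quotients a_0, a_1, ... (each step inverts the fractional part left over by the previous one):
  101 = 1*54 + 47, so a_0 = 1.
  54 = 1*47 + 7, so a_1 = 1.
  47 = 6*7 + 5, so a_2 = 6.
  7 = 1*5 + 2, so a_3 = 1.
  5 = 2*2 + 1, so a_4 = 2.
  2 = 2*1 + 0, so a_5 = 2.
The remainder reaches 0 after 6 divisions, so the expansion has 6 partial quotients, read off in order.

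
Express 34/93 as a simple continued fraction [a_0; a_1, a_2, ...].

Run the Euclidean algorithm on 34 and 93; the successive quotients are the partial quotients a_0, a_1, ... (each step inverts the fractional part left over by the previous one):
  34 = 0*93 + 34, so a_0 = 0.
  93 = 2*34 + 25, so a_1 = 2.
  34 = 1*25 + 9, so a_2 = 1.
  25 = 2*9 + 7, so a_3 = 2.
  9 = 1*7 + 2, so a_4 = 1.
  7 = 3*2 + 1, so a_5 = 3.
  2 = 2*1 + 0, so a_6 = 2.
The remainder reaches 0 after 7 divisions, so the expansion has 7 partial quotients, read off in order.

[0; 2, 1, 2, 1, 3, 2]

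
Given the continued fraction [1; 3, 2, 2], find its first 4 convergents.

Using the convergent recurrence p_i = a_i*p_{i-1} + p_{i-2}, q_i = a_i*q_{i-1} + q_{i-2} with p_{-2}=0, p_{-1}=1, q_{-2}=1, q_{-1}=0:
  i=0: a_0=1, p_0 = 1*1 + 0 = 1, q_0 = 1*0 + 1 = 1.
  i=1: a_1=3, p_1 = 3*1 + 1 = 4, q_1 = 3*1 + 0 = 3.
  i=2: a_2=2, p_2 = 2*4 + 1 = 9, q_2 = 2*3 + 1 = 7.
  i=3: a_3=2, p_3 = 2*9 + 4 = 22, q_3 = 2*7 + 3 = 17.

1/1, 4/3, 9/7, 22/17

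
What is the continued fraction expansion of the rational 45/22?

Run the Euclidean algorithm on 45 and 22; the successive quotients are the partial quotients a_0, a_1, ... (each step inverts the fractional part left over by the previous one):
  45 = 2*22 + 1, so a_0 = 2.
  22 = 22*1 + 0, so a_1 = 22.
The remainder reaches 0 after 2 divisions, so the expansion has 2 partial quotients, read off in order.

[2; 22]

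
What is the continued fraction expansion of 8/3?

Run the Euclidean algorithm on 8 and 3; the successive quotients are the partial quotients a_0, a_1, ... (each step inverts the fractional part left over by the previous one):
  8 = 2*3 + 2, so a_0 = 2.
  3 = 1*2 + 1, so a_1 = 1.
  2 = 2*1 + 0, so a_2 = 2.
The remainder reaches 0 after 3 divisions, so the expansion has 3 partial quotients, read off in order.

[2; 1, 2]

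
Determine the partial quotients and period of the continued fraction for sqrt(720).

[26; (1, 4, 1, 52)]

Write x_i = (sqrt(720) + m_i)/d_i with (m_0, d_0) = (0, 1). a_0 = floor(sqrt(720)) = 26, since 26^2 = 676 <= 720 < 729 = 27^2.
Iterate m_{i+1} = d_i*a_i - m_i, d_{i+1} = (720 - m_{i+1}^2)/d_i, a_{i+1} = floor((a_0 + m_{i+1})/d_{i+1}):
  m_1 = 1*26 - 0 = 26, d_1 = (720 - 26^2)/1 = 44/1 = 44, a_1 = floor((26 + 26)/44) = 1.
  m_2 = 44*1 - 26 = 18, d_2 = (720 - 18^2)/44 = 396/44 = 9, a_2 = floor((26 + 18)/9) = 4.
  m_3 = 9*4 - 18 = 18, d_3 = (720 - 18^2)/9 = 396/9 = 44, a_3 = floor((26 + 18)/44) = 1.
  m_4 = 44*1 - 18 = 26, d_4 = (720 - 26^2)/44 = 44/44 = 1, a_4 = floor((26 + 26)/1) = 52.
  m_5 = 1*52 - 26 = 26, d_5 = (720 - 26^2)/1 = 44/1 = 44: (m_5, d_5) = (m_1, d_1) = (26, 44), so from here the quotients repeat a_1, ..., a_4; the period length is 4.
Hence the expansion of sqrt(720) is a_0 = 26 followed by the repeating block 1, 4, 1, 52 (period 4).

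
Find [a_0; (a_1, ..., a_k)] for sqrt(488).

Write x_i = (sqrt(488) + m_i)/d_i with (m_0, d_0) = (0, 1). a_0 = floor(sqrt(488)) = 22, since 22^2 = 484 <= 488 < 529 = 23^2.
Iterate m_{i+1} = d_i*a_i - m_i, d_{i+1} = (488 - m_{i+1}^2)/d_i, a_{i+1} = floor((a_0 + m_{i+1})/d_{i+1}):
  m_1 = 1*22 - 0 = 22, d_1 = (488 - 22^2)/1 = 4/1 = 4, a_1 = floor((22 + 22)/4) = 11.
  m_2 = 4*11 - 22 = 22, d_2 = (488 - 22^2)/4 = 4/4 = 1, a_2 = floor((22 + 22)/1) = 44.
  m_3 = 1*44 - 22 = 22, d_3 = (488 - 22^2)/1 = 4/1 = 4: (m_3, d_3) = (m_1, d_1) = (22, 4), so from here the quotients repeat a_1, a_2; the period length is 2.
Hence the expansion of sqrt(488) is a_0 = 22 followed by the repeating block 11, 44 (period 2).

[22; (11, 44)]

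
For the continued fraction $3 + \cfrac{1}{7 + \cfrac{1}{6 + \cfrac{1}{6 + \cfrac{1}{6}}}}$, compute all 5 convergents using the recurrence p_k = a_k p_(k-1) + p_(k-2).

3/1, 22/7, 135/43, 832/265, 5127/1633

Using the convergent recurrence p_i = a_i*p_{i-1} + p_{i-2}, q_i = a_i*q_{i-1} + q_{i-2} with p_{-2}=0, p_{-1}=1, q_{-2}=1, q_{-1}=0:
  i=0: a_0=3, p_0 = 3*1 + 0 = 3, q_0 = 3*0 + 1 = 1.
  i=1: a_1=7, p_1 = 7*3 + 1 = 22, q_1 = 7*1 + 0 = 7.
  i=2: a_2=6, p_2 = 6*22 + 3 = 135, q_2 = 6*7 + 1 = 43.
  i=3: a_3=6, p_3 = 6*135 + 22 = 832, q_3 = 6*43 + 7 = 265.
  i=4: a_4=6, p_4 = 6*832 + 135 = 5127, q_4 = 6*265 + 43 = 1633.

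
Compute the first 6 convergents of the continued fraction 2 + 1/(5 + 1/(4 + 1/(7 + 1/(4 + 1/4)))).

Using the convergent recurrence p_i = a_i*p_{i-1} + p_{i-2}, q_i = a_i*q_{i-1} + q_{i-2} with p_{-2}=0, p_{-1}=1, q_{-2}=1, q_{-1}=0:
  i=0: a_0=2, p_0 = 2*1 + 0 = 2, q_0 = 2*0 + 1 = 1.
  i=1: a_1=5, p_1 = 5*2 + 1 = 11, q_1 = 5*1 + 0 = 5.
  i=2: a_2=4, p_2 = 4*11 + 2 = 46, q_2 = 4*5 + 1 = 21.
  i=3: a_3=7, p_3 = 7*46 + 11 = 333, q_3 = 7*21 + 5 = 152.
  i=4: a_4=4, p_4 = 4*333 + 46 = 1378, q_4 = 4*152 + 21 = 629.
  i=5: a_5=4, p_5 = 4*1378 + 333 = 5845, q_5 = 4*629 + 152 = 2668.

2/1, 11/5, 46/21, 333/152, 1378/629, 5845/2668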